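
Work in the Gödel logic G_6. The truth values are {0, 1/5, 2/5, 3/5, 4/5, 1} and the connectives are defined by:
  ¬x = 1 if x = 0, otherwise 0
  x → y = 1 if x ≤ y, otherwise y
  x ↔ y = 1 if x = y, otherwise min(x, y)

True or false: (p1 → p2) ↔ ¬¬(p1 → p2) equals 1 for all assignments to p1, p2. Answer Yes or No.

No

Counterexample: take p1 = 2/5, p2 = 1/5.
p1 → p2 = 2/5 → 1/5 = 1/5
¬(p1 → p2) = ¬1/5 = 0
¬¬(p1 → p2) = ¬0 = 1
(p1 → p2) ↔ ¬¬(p1 → p2) = 1/5 ↔ 1 = 1/5
This gives 1/5 ≠ 1.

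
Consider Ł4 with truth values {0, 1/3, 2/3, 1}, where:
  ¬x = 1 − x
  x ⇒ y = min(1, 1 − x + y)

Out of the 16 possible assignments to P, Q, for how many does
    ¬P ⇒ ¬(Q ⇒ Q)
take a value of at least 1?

4

P = 0, Q = 0 ↦ 0  <
P = 0, Q = 1/3 ↦ 0  <
P = 0, Q = 2/3 ↦ 0  <
P = 0, Q = 1 ↦ 0  <
P = 1/3, Q = 0 ↦ 1/3  <
P = 1/3, Q = 1/3 ↦ 1/3  <
P = 1/3, Q = 2/3 ↦ 1/3  <
P = 1/3, Q = 1 ↦ 1/3  <
P = 2/3, Q = 0 ↦ 2/3  <
P = 2/3, Q = 1/3 ↦ 2/3  <
P = 2/3, Q = 2/3 ↦ 2/3  <
P = 2/3, Q = 1 ↦ 2/3  <
P = 1, Q = 0 ↦ 1  ≥
P = 1, Q = 1/3 ↦ 1  ≥
P = 1, Q = 2/3 ↦ 1  ≥
P = 1, Q = 1 ↦ 1  ≥
So 4 of the 16 assignments meet the threshold.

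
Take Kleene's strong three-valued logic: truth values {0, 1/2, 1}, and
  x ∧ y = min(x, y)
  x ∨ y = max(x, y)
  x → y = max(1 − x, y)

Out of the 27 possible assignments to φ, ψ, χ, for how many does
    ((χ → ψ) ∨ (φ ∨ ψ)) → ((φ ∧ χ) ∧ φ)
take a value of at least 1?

value 1: 4 assignments (counts)
value 1/2: 12 assignments
value 0: 11 assignments
So 4 of the 27 assignments meet the threshold.

4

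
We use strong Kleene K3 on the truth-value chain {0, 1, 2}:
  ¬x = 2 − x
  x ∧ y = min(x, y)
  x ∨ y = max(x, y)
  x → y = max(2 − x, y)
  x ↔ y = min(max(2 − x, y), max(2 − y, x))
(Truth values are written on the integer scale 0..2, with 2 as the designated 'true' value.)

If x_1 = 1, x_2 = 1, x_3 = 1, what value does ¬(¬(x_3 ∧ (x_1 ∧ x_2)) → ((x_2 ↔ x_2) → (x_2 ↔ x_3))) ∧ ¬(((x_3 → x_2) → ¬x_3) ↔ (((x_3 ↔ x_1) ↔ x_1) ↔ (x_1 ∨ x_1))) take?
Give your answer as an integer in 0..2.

x_1 ∧ x_2 = 1 ∧ 1 = 1
x_3 ∧ (x_1 ∧ x_2) = 1 ∧ 1 = 1
¬(x_3 ∧ (x_1 ∧ x_2)) = ¬1 = 1
x_2 ↔ x_2 = 1 ↔ 1 = 1
x_2 ↔ x_3 = 1 ↔ 1 = 1
(x_2 ↔ x_2) → (x_2 ↔ x_3) = 1 → 1 = 1
¬(x_3 ∧ (x_1 ∧ x_2)) → ((x_2 ↔ x_2) → (x_2 ↔ x_3)) = 1 → 1 = 1
¬(¬(x_3 ∧ (x_1 ∧ x_2)) → ((x_2 ↔ x_2) → (x_2 ↔ x_3))) = ¬1 = 1
x_3 → x_2 = 1 → 1 = 1
¬x_3 = ¬1 = 1
(x_3 → x_2) → ¬x_3 = 1 → 1 = 1
x_3 ↔ x_1 = 1 ↔ 1 = 1
(x_3 ↔ x_1) ↔ x_1 = 1 ↔ 1 = 1
x_1 ∨ x_1 = 1 ∨ 1 = 1
((x_3 ↔ x_1) ↔ x_1) ↔ (x_1 ∨ x_1) = 1 ↔ 1 = 1
((x_3 → x_2) → ¬x_3) ↔ (((x_3 ↔ x_1) ↔ x_1) ↔ (x_1 ∨ x_1)) = 1 ↔ 1 = 1
¬(((x_3 → x_2) → ¬x_3) ↔ (((x_3 ↔ x_1) ↔ x_1) ↔ (x_1 ∨ x_1))) = ¬1 = 1
¬(¬(x_3 ∧ (x_1 ∧ x_2)) → ((x_2 ↔ x_2) → (x_2 ↔ x_3))) ∧ ¬(((x_3 → x_2) → ¬x_3) ↔ (((x_3 ↔ x_1) ↔ x_1) ↔ (x_1 ∨ x_1))) = 1 ∧ 1 = 1

1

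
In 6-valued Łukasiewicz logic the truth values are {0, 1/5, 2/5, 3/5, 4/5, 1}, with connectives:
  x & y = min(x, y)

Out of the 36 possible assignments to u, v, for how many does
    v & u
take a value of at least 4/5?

value 1: 1 assignment (counts)
value 4/5: 3 assignments (counts)
value 3/5: 5 assignments
value 2/5: 7 assignments
value 1/5: 9 assignments
value 0: 11 assignments
So 4 of the 36 assignments meet the threshold.

4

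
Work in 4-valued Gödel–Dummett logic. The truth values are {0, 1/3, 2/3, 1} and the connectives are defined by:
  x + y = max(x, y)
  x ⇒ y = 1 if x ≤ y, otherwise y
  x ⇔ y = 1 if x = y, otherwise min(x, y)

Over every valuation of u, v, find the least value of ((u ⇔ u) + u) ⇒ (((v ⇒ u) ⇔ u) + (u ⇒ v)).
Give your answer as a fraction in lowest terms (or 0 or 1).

1/3

Take u = 1/3, v = 0:
u ⇔ u = 1/3 ⇔ 1/3 = 1
(u ⇔ u) + u = 1 + 1/3 = 1
v ⇒ u = 0 ⇒ 1/3 = 1
(v ⇒ u) ⇔ u = 1 ⇔ 1/3 = 1/3
u ⇒ v = 1/3 ⇒ 0 = 0
((v ⇒ u) ⇔ u) + (u ⇒ v) = 1/3 + 0 = 1/3
((u ⇔ u) + u) ⇒ (((v ⇒ u) ⇔ u) + (u ⇒ v)) = 1 ⇒ 1/3 = 1/3
No assignment yields a value below 1/3, so this is the minimum.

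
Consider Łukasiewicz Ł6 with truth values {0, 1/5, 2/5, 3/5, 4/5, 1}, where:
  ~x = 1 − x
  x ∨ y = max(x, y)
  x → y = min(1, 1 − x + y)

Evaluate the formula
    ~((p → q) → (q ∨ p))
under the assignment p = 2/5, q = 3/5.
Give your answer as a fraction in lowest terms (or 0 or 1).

p → q = 2/5 → 3/5 = 1
q ∨ p = 3/5 ∨ 2/5 = 3/5
(p → q) → (q ∨ p) = 1 → 3/5 = 3/5
~((p → q) → (q ∨ p)) = ~3/5 = 2/5

2/5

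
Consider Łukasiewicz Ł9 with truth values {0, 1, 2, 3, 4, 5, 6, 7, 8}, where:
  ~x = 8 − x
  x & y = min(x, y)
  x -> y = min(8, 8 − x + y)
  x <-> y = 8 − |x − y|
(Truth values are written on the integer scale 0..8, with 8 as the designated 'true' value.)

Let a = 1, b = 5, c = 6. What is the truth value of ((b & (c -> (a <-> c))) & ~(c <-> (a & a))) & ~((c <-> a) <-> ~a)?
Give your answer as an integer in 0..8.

a <-> c = 1 <-> 6 = 3
c -> (a <-> c) = 6 -> 3 = 5
b & (c -> (a <-> c)) = 5 & 5 = 5
a & a = 1 & 1 = 1
c <-> (a & a) = 6 <-> 1 = 3
~(c <-> (a & a)) = ~3 = 5
(b & (c -> (a <-> c))) & ~(c <-> (a & a)) = 5 & 5 = 5
c <-> a = 6 <-> 1 = 3
~a = ~1 = 7
(c <-> a) <-> ~a = 3 <-> 7 = 4
~((c <-> a) <-> ~a) = ~4 = 4
((b & (c -> (a <-> c))) & ~(c <-> (a & a))) & ~((c <-> a) <-> ~a) = 5 & 4 = 4

4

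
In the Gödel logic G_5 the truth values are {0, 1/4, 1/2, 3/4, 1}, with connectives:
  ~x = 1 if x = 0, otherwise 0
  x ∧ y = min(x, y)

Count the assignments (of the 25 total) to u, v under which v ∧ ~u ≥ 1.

value 1: 1 assignment (counts)
value 3/4: 1 assignment
value 1/2: 1 assignment
value 1/4: 1 assignment
value 0: 21 assignments
So 1 of the 25 assignments meets the threshold.

1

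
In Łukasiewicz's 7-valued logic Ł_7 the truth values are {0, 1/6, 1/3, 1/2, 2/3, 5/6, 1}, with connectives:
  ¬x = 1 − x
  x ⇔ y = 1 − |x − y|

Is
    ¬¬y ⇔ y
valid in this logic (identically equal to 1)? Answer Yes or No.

y = 0 ↦ 1
y = 1/6 ↦ 1
y = 1/3 ↦ 1
y = 1/2 ↦ 1
y = 2/3 ↦ 1
y = 5/6 ↦ 1
y = 1 ↦ 1
Every assignment gives a value ≥ 1.

Yes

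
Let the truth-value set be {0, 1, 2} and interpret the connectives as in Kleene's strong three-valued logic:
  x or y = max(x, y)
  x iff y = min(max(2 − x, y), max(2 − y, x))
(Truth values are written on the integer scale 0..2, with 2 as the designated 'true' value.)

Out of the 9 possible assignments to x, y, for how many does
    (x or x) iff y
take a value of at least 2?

x = 0, y = 0 ↦ 2  ≥
x = 0, y = 1 ↦ 1  <
x = 0, y = 2 ↦ 0  <
x = 1, y = 0 ↦ 1  <
x = 1, y = 1 ↦ 1  <
x = 1, y = 2 ↦ 1  <
x = 2, y = 0 ↦ 0  <
x = 2, y = 1 ↦ 1  <
x = 2, y = 2 ↦ 2  ≥
So 2 of the 9 assignments meet the threshold.

2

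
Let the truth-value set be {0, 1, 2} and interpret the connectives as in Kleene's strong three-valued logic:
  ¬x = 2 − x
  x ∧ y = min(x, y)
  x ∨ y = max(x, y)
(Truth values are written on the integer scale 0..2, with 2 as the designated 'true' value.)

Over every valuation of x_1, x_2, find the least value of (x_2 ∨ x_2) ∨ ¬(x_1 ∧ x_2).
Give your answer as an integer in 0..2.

1

Take x_1 = 1, x_2 = 1:
x_2 ∨ x_2 = 1 ∨ 1 = 1
x_1 ∧ x_2 = 1 ∧ 1 = 1
¬(x_1 ∧ x_2) = ¬1 = 1
(x_2 ∨ x_2) ∨ ¬(x_1 ∧ x_2) = 1 ∨ 1 = 1
No assignment yields a value below 1, so this is the minimum.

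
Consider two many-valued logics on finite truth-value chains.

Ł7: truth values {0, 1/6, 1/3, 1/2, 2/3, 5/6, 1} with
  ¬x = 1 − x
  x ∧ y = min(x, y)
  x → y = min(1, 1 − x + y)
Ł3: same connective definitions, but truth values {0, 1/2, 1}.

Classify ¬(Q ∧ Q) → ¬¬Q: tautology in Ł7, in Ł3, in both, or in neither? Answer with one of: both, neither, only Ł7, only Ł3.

neither

In Ł7: at Q = 0 the value is 0 — not a tautology.
In Ł3: at Q = 0 the value is 0 — not a tautology.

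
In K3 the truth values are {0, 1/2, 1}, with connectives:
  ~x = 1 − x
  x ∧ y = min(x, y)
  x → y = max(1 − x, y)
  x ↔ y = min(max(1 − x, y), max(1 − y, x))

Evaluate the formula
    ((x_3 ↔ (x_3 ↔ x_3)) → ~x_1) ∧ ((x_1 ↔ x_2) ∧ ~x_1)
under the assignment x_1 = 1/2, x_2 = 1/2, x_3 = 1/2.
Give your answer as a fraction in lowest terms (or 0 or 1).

x_3 ↔ x_3 = 1/2 ↔ 1/2 = 1/2
x_3 ↔ (x_3 ↔ x_3) = 1/2 ↔ 1/2 = 1/2
~x_1 = ~1/2 = 1/2
(x_3 ↔ (x_3 ↔ x_3)) → ~x_1 = 1/2 → 1/2 = 1/2
x_1 ↔ x_2 = 1/2 ↔ 1/2 = 1/2
~x_1 = ~1/2 = 1/2
(x_1 ↔ x_2) ∧ ~x_1 = 1/2 ∧ 1/2 = 1/2
((x_3 ↔ (x_3 ↔ x_3)) → ~x_1) ∧ ((x_1 ↔ x_2) ∧ ~x_1) = 1/2 ∧ 1/2 = 1/2

1/2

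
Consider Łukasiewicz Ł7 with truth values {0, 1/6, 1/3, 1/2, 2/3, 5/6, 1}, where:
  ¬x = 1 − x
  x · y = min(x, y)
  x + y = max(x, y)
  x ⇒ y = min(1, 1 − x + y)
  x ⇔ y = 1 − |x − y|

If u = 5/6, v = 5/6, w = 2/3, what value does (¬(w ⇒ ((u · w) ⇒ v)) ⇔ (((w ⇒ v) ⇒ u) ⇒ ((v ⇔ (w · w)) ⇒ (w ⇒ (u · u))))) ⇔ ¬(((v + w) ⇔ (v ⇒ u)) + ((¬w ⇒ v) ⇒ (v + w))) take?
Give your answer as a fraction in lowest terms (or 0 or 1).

u · w = 5/6 · 2/3 = 2/3
(u · w) ⇒ v = 2/3 ⇒ 5/6 = 1
w ⇒ ((u · w) ⇒ v) = 2/3 ⇒ 1 = 1
¬(w ⇒ ((u · w) ⇒ v)) = ¬1 = 0
w ⇒ v = 2/3 ⇒ 5/6 = 1
(w ⇒ v) ⇒ u = 1 ⇒ 5/6 = 5/6
w · w = 2/3 · 2/3 = 2/3
v ⇔ (w · w) = 5/6 ⇔ 2/3 = 5/6
u · u = 5/6 · 5/6 = 5/6
w ⇒ (u · u) = 2/3 ⇒ 5/6 = 1
(v ⇔ (w · w)) ⇒ (w ⇒ (u · u)) = 5/6 ⇒ 1 = 1
((w ⇒ v) ⇒ u) ⇒ ((v ⇔ (w · w)) ⇒ (w ⇒ (u · u))) = 5/6 ⇒ 1 = 1
¬(w ⇒ ((u · w) ⇒ v)) ⇔ (((w ⇒ v) ⇒ u) ⇒ ((v ⇔ (w · w)) ⇒ (w ⇒ (u · u)))) = 0 ⇔ 1 = 0
v + w = 5/6 + 2/3 = 5/6
v ⇒ u = 5/6 ⇒ 5/6 = 1
(v + w) ⇔ (v ⇒ u) = 5/6 ⇔ 1 = 5/6
¬w = ¬2/3 = 1/3
¬w ⇒ v = 1/3 ⇒ 5/6 = 1
v + w = 5/6 + 2/3 = 5/6
(¬w ⇒ v) ⇒ (v + w) = 1 ⇒ 5/6 = 5/6
((v + w) ⇔ (v ⇒ u)) + ((¬w ⇒ v) ⇒ (v + w)) = 5/6 + 5/6 = 5/6
¬(((v + w) ⇔ (v ⇒ u)) + ((¬w ⇒ v) ⇒ (v + w))) = ¬5/6 = 1/6
(¬(w ⇒ ((u · w) ⇒ v)) ⇔ (((w ⇒ v) ⇒ u) ⇒ ((v ⇔ (w · w)) ⇒ (w ⇒ (u · u))))) ⇔ ¬(((v + w) ⇔ (v ⇒ u)) + ((¬w ⇒ v) ⇒ (v + w))) = 0 ⇔ 1/6 = 5/6

5/6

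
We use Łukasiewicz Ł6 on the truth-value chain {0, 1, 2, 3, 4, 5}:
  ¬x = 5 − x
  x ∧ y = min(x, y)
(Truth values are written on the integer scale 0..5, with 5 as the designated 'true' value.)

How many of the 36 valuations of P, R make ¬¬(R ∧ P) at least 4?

4

value 5: 1 assignment (counts)
value 4: 3 assignments (counts)
value 3: 5 assignments
value 2: 7 assignments
value 1: 9 assignments
value 0: 11 assignments
So 4 of the 36 assignments meet the threshold.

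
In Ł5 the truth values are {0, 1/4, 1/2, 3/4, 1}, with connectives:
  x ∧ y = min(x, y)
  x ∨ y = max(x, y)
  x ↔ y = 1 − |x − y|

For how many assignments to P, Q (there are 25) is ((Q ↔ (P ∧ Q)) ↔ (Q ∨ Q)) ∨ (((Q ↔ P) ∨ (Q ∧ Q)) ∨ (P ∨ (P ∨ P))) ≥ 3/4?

24

value 1: 15 assignments (counts)
value 3/4: 9 assignments (counts)
value 1/2: 1 assignment
So 24 of the 25 assignments meet the threshold.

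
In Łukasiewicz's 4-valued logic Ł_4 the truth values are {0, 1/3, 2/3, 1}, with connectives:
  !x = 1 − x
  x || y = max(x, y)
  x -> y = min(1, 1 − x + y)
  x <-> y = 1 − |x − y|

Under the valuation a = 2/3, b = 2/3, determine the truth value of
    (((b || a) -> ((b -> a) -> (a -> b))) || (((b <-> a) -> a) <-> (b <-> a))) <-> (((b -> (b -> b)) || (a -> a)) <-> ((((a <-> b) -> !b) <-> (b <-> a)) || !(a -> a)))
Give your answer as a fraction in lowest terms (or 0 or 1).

1/3

b || a = 2/3 || 2/3 = 2/3
b -> a = 2/3 -> 2/3 = 1
a -> b = 2/3 -> 2/3 = 1
(b -> a) -> (a -> b) = 1 -> 1 = 1
(b || a) -> ((b -> a) -> (a -> b)) = 2/3 -> 1 = 1
b <-> a = 2/3 <-> 2/3 = 1
(b <-> a) -> a = 1 -> 2/3 = 2/3
b <-> a = 2/3 <-> 2/3 = 1
((b <-> a) -> a) <-> (b <-> a) = 2/3 <-> 1 = 2/3
((b || a) -> ((b -> a) -> (a -> b))) || (((b <-> a) -> a) <-> (b <-> a)) = 1 || 2/3 = 1
b -> b = 2/3 -> 2/3 = 1
b -> (b -> b) = 2/3 -> 1 = 1
a -> a = 2/3 -> 2/3 = 1
(b -> (b -> b)) || (a -> a) = 1 || 1 = 1
a <-> b = 2/3 <-> 2/3 = 1
!b = !2/3 = 1/3
(a <-> b) -> !b = 1 -> 1/3 = 1/3
b <-> a = 2/3 <-> 2/3 = 1
((a <-> b) -> !b) <-> (b <-> a) = 1/3 <-> 1 = 1/3
a -> a = 2/3 -> 2/3 = 1
!(a -> a) = !1 = 0
(((a <-> b) -> !b) <-> (b <-> a)) || !(a -> a) = 1/3 || 0 = 1/3
((b -> (b -> b)) || (a -> a)) <-> ((((a <-> b) -> !b) <-> (b <-> a)) || !(a -> a)) = 1 <-> 1/3 = 1/3
(((b || a) -> ((b -> a) -> (a -> b))) || (((b <-> a) -> a) <-> (b <-> a))) <-> (((b -> (b -> b)) || (a -> a)) <-> ((((a <-> b) -> !b) <-> (b <-> a)) || !(a -> a))) = 1 <-> 1/3 = 1/3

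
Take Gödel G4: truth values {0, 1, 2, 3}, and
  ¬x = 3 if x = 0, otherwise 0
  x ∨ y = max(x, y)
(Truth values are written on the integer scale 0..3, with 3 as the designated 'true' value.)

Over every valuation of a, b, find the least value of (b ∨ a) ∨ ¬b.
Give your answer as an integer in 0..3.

Take a = 0, b = 1:
b ∨ a = 1 ∨ 0 = 1
¬b = ¬1 = 0
(b ∨ a) ∨ ¬b = 1 ∨ 0 = 1
No assignment yields a value below 1, so this is the minimum.

1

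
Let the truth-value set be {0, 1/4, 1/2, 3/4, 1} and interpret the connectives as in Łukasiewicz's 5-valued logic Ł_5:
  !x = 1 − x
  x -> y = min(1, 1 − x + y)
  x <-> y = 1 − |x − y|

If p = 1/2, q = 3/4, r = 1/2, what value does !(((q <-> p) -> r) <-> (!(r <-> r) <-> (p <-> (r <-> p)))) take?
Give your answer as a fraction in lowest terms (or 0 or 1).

q <-> p = 3/4 <-> 1/2 = 3/4
(q <-> p) -> r = 3/4 -> 1/2 = 3/4
r <-> r = 1/2 <-> 1/2 = 1
!(r <-> r) = !1 = 0
r <-> p = 1/2 <-> 1/2 = 1
p <-> (r <-> p) = 1/2 <-> 1 = 1/2
!(r <-> r) <-> (p <-> (r <-> p)) = 0 <-> 1/2 = 1/2
((q <-> p) -> r) <-> (!(r <-> r) <-> (p <-> (r <-> p))) = 3/4 <-> 1/2 = 3/4
!(((q <-> p) -> r) <-> (!(r <-> r) <-> (p <-> (r <-> p)))) = !3/4 = 1/4

1/4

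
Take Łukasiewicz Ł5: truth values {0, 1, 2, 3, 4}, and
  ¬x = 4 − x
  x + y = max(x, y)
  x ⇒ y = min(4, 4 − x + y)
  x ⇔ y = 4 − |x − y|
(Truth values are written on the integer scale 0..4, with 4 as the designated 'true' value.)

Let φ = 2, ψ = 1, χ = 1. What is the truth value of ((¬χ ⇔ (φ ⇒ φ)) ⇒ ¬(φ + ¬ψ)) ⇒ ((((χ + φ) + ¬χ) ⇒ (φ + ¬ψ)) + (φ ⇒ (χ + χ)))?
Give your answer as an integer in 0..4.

¬χ = ¬1 = 3
φ ⇒ φ = 2 ⇒ 2 = 4
¬χ ⇔ (φ ⇒ φ) = 3 ⇔ 4 = 3
¬ψ = ¬1 = 3
φ + ¬ψ = 2 + 3 = 3
¬(φ + ¬ψ) = ¬3 = 1
(¬χ ⇔ (φ ⇒ φ)) ⇒ ¬(φ + ¬ψ) = 3 ⇒ 1 = 2
χ + φ = 1 + 2 = 2
¬χ = ¬1 = 3
(χ + φ) + ¬χ = 2 + 3 = 3
¬ψ = ¬1 = 3
φ + ¬ψ = 2 + 3 = 3
((χ + φ) + ¬χ) ⇒ (φ + ¬ψ) = 3 ⇒ 3 = 4
χ + χ = 1 + 1 = 1
φ ⇒ (χ + χ) = 2 ⇒ 1 = 3
(((χ + φ) + ¬χ) ⇒ (φ + ¬ψ)) + (φ ⇒ (χ + χ)) = 4 + 3 = 4
((¬χ ⇔ (φ ⇒ φ)) ⇒ ¬(φ + ¬ψ)) ⇒ ((((χ + φ) + ¬χ) ⇒ (φ + ¬ψ)) + (φ ⇒ (χ + χ))) = 2 ⇒ 4 = 4

4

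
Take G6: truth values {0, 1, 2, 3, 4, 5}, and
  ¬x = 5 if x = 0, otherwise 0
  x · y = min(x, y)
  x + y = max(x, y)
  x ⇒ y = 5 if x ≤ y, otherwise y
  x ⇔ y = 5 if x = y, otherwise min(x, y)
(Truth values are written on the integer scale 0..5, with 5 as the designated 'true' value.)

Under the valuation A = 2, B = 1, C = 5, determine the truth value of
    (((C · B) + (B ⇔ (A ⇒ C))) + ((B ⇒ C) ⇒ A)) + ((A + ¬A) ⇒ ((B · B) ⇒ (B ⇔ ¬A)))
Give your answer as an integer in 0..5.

2

C · B = 5 · 1 = 1
A ⇒ C = 2 ⇒ 5 = 5
B ⇔ (A ⇒ C) = 1 ⇔ 5 = 1
(C · B) + (B ⇔ (A ⇒ C)) = 1 + 1 = 1
B ⇒ C = 1 ⇒ 5 = 5
(B ⇒ C) ⇒ A = 5 ⇒ 2 = 2
((C · B) + (B ⇔ (A ⇒ C))) + ((B ⇒ C) ⇒ A) = 1 + 2 = 2
¬A = ¬2 = 0
A + ¬A = 2 + 0 = 2
B · B = 1 · 1 = 1
¬A = ¬2 = 0
B ⇔ ¬A = 1 ⇔ 0 = 0
(B · B) ⇒ (B ⇔ ¬A) = 1 ⇒ 0 = 0
(A + ¬A) ⇒ ((B · B) ⇒ (B ⇔ ¬A)) = 2 ⇒ 0 = 0
(((C · B) + (B ⇔ (A ⇒ C))) + ((B ⇒ C) ⇒ A)) + ((A + ¬A) ⇒ ((B · B) ⇒ (B ⇔ ¬A))) = 2 + 0 = 2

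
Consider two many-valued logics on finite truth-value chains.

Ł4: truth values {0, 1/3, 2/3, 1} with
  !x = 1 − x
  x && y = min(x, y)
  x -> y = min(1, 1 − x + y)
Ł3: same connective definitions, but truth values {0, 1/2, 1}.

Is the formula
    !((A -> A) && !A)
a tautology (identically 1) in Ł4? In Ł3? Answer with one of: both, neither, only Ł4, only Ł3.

neither

In Ł4: at A = 0 the value is 0 — not a tautology.
In Ł3: at A = 0 the value is 0 — not a tautology.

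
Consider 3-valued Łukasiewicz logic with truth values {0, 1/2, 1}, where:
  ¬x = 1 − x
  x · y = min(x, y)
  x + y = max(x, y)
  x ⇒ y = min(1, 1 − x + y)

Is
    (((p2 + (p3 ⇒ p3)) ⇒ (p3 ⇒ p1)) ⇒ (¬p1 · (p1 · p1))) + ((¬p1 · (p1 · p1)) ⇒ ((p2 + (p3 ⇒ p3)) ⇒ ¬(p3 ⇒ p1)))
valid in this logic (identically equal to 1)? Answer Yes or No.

No

Counterexample: take p1 = 1/2, p2 = 0, p3 = 0.
p3 ⇒ p3 = 0 ⇒ 0 = 1
p2 + (p3 ⇒ p3) = 0 + 1 = 1
p3 ⇒ p1 = 0 ⇒ 1/2 = 1
(p2 + (p3 ⇒ p3)) ⇒ (p3 ⇒ p1) = 1 ⇒ 1 = 1
¬p1 = ¬1/2 = 1/2
p1 · p1 = 1/2 · 1/2 = 1/2
¬p1 · (p1 · p1) = 1/2 · 1/2 = 1/2
((p2 + (p3 ⇒ p3)) ⇒ (p3 ⇒ p1)) ⇒ (¬p1 · (p1 · p1)) = 1 ⇒ 1/2 = 1/2
¬p1 = ¬1/2 = 1/2
p1 · p1 = 1/2 · 1/2 = 1/2
¬p1 · (p1 · p1) = 1/2 · 1/2 = 1/2
p3 ⇒ p3 = 0 ⇒ 0 = 1
p2 + (p3 ⇒ p3) = 0 + 1 = 1
p3 ⇒ p1 = 0 ⇒ 1/2 = 1
¬(p3 ⇒ p1) = ¬1 = 0
(p2 + (p3 ⇒ p3)) ⇒ ¬(p3 ⇒ p1) = 1 ⇒ 0 = 0
(¬p1 · (p1 · p1)) ⇒ ((p2 + (p3 ⇒ p3)) ⇒ ¬(p3 ⇒ p1)) = 1/2 ⇒ 0 = 1/2
(((p2 + (p3 ⇒ p3)) ⇒ (p3 ⇒ p1)) ⇒ (¬p1 · (p1 · p1))) + ((¬p1 · (p1 · p1)) ⇒ ((p2 + (p3 ⇒ p3)) ⇒ ¬(p3 ⇒ p1))) = 1/2 + 1/2 = 1/2
This gives 1/2 ≠ 1.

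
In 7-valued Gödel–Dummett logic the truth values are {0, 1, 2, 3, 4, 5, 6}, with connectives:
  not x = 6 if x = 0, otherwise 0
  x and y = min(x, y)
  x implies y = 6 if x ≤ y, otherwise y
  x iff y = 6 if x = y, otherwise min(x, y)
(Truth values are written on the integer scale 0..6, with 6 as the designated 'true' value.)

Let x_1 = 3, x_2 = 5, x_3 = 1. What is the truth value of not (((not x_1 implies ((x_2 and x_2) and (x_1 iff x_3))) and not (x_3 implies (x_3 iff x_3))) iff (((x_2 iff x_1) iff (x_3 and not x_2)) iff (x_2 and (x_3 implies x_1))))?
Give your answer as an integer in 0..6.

0

not x_1 = not 3 = 0
x_2 and x_2 = 5 and 5 = 5
x_1 iff x_3 = 3 iff 1 = 1
(x_2 and x_2) and (x_1 iff x_3) = 5 and 1 = 1
not x_1 implies ((x_2 and x_2) and (x_1 iff x_3)) = 0 implies 1 = 6
x_3 iff x_3 = 1 iff 1 = 6
x_3 implies (x_3 iff x_3) = 1 implies 6 = 6
not (x_3 implies (x_3 iff x_3)) = not 6 = 0
(not x_1 implies ((x_2 and x_2) and (x_1 iff x_3))) and not (x_3 implies (x_3 iff x_3)) = 6 and 0 = 0
x_2 iff x_1 = 5 iff 3 = 3
not x_2 = not 5 = 0
x_3 and not x_2 = 1 and 0 = 0
(x_2 iff x_1) iff (x_3 and not x_2) = 3 iff 0 = 0
x_3 implies x_1 = 1 implies 3 = 6
x_2 and (x_3 implies x_1) = 5 and 6 = 5
((x_2 iff x_1) iff (x_3 and not x_2)) iff (x_2 and (x_3 implies x_1)) = 0 iff 5 = 0
((not x_1 implies ((x_2 and x_2) and (x_1 iff x_3))) and not (x_3 implies (x_3 iff x_3))) iff (((x_2 iff x_1) iff (x_3 and not x_2)) iff (x_2 and (x_3 implies x_1))) = 0 iff 0 = 6
not (((not x_1 implies ((x_2 and x_2) and (x_1 iff x_3))) and not (x_3 implies (x_3 iff x_3))) iff (((x_2 iff x_1) iff (x_3 and not x_2)) iff (x_2 and (x_3 implies x_1)))) = not 6 = 0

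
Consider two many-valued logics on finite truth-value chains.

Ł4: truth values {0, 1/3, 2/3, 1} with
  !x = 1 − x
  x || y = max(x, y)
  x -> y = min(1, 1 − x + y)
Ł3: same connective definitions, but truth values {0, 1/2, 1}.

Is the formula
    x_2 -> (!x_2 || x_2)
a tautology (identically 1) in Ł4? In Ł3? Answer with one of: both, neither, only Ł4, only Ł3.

both

In Ł4: every assignment gives 1 — tautology.
In Ł3: every assignment gives 1 — tautology.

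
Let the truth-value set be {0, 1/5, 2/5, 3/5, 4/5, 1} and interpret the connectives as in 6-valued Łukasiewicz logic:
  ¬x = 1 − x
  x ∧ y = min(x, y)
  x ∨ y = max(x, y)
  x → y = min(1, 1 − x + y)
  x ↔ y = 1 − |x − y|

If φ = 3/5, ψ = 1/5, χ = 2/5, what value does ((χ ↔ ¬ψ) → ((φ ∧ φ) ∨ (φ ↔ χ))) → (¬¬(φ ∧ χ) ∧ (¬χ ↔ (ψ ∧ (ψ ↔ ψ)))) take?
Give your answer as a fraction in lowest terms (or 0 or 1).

¬ψ = ¬1/5 = 4/5
χ ↔ ¬ψ = 2/5 ↔ 4/5 = 3/5
φ ∧ φ = 3/5 ∧ 3/5 = 3/5
φ ↔ χ = 3/5 ↔ 2/5 = 4/5
(φ ∧ φ) ∨ (φ ↔ χ) = 3/5 ∨ 4/5 = 4/5
(χ ↔ ¬ψ) → ((φ ∧ φ) ∨ (φ ↔ χ)) = 3/5 → 4/5 = 1
φ ∧ χ = 3/5 ∧ 2/5 = 2/5
¬(φ ∧ χ) = ¬2/5 = 3/5
¬¬(φ ∧ χ) = ¬3/5 = 2/5
¬χ = ¬2/5 = 3/5
ψ ↔ ψ = 1/5 ↔ 1/5 = 1
ψ ∧ (ψ ↔ ψ) = 1/5 ∧ 1 = 1/5
¬χ ↔ (ψ ∧ (ψ ↔ ψ)) = 3/5 ↔ 1/5 = 3/5
¬¬(φ ∧ χ) ∧ (¬χ ↔ (ψ ∧ (ψ ↔ ψ))) = 2/5 ∧ 3/5 = 2/5
((χ ↔ ¬ψ) → ((φ ∧ φ) ∨ (φ ↔ χ))) → (¬¬(φ ∧ χ) ∧ (¬χ ↔ (ψ ∧ (ψ ↔ ψ)))) = 1 → 2/5 = 2/5

2/5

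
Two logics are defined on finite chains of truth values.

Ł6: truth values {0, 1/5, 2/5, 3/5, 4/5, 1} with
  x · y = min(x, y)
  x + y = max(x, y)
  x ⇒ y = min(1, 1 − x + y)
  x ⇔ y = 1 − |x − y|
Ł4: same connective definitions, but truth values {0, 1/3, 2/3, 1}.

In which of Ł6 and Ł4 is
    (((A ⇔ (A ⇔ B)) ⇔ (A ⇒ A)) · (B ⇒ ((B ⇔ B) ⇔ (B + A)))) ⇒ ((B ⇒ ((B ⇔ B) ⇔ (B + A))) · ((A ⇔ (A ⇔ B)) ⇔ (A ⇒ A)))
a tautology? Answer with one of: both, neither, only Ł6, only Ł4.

both

In Ł6: every assignment gives 1 — tautology.
In Ł4: every assignment gives 1 — tautology.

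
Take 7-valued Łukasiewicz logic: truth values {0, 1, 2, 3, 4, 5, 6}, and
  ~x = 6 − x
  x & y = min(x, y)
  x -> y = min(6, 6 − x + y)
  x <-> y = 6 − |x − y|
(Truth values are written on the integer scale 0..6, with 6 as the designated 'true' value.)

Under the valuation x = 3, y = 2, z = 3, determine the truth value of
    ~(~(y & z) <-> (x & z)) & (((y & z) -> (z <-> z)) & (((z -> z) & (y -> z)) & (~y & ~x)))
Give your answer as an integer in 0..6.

y & z = 2 & 3 = 2
~(y & z) = ~2 = 4
x & z = 3 & 3 = 3
~(y & z) <-> (x & z) = 4 <-> 3 = 5
~(~(y & z) <-> (x & z)) = ~5 = 1
y & z = 2 & 3 = 2
z <-> z = 3 <-> 3 = 6
(y & z) -> (z <-> z) = 2 -> 6 = 6
z -> z = 3 -> 3 = 6
y -> z = 2 -> 3 = 6
(z -> z) & (y -> z) = 6 & 6 = 6
~y = ~2 = 4
~x = ~3 = 3
~y & ~x = 4 & 3 = 3
((z -> z) & (y -> z)) & (~y & ~x) = 6 & 3 = 3
((y & z) -> (z <-> z)) & (((z -> z) & (y -> z)) & (~y & ~x)) = 6 & 3 = 3
~(~(y & z) <-> (x & z)) & (((y & z) -> (z <-> z)) & (((z -> z) & (y -> z)) & (~y & ~x))) = 1 & 3 = 1

1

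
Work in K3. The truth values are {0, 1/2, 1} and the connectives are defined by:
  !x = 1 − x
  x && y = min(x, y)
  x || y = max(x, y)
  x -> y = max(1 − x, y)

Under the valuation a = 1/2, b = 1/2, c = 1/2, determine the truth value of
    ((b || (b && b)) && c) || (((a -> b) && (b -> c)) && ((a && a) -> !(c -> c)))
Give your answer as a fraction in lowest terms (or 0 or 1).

b && b = 1/2 && 1/2 = 1/2
b || (b && b) = 1/2 || 1/2 = 1/2
(b || (b && b)) && c = 1/2 && 1/2 = 1/2
a -> b = 1/2 -> 1/2 = 1/2
b -> c = 1/2 -> 1/2 = 1/2
(a -> b) && (b -> c) = 1/2 && 1/2 = 1/2
a && a = 1/2 && 1/2 = 1/2
c -> c = 1/2 -> 1/2 = 1/2
!(c -> c) = !1/2 = 1/2
(a && a) -> !(c -> c) = 1/2 -> 1/2 = 1/2
((a -> b) && (b -> c)) && ((a && a) -> !(c -> c)) = 1/2 && 1/2 = 1/2
((b || (b && b)) && c) || (((a -> b) && (b -> c)) && ((a && a) -> !(c -> c))) = 1/2 || 1/2 = 1/2

1/2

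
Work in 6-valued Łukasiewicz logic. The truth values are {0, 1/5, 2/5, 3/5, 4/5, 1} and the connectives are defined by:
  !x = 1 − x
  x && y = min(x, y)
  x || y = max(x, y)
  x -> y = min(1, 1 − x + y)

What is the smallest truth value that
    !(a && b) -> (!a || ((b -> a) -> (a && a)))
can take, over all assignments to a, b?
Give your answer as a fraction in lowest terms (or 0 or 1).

Take a = 2/5, b = 0:
a && b = 2/5 && 0 = 0
!(a && b) = !0 = 1
!a = !2/5 = 3/5
b -> a = 0 -> 2/5 = 1
a && a = 2/5 && 2/5 = 2/5
(b -> a) -> (a && a) = 1 -> 2/5 = 2/5
!a || ((b -> a) -> (a && a)) = 3/5 || 2/5 = 3/5
!(a && b) -> (!a || ((b -> a) -> (a && a))) = 1 -> 3/5 = 3/5
No assignment yields a value below 3/5, so this is the minimum.

3/5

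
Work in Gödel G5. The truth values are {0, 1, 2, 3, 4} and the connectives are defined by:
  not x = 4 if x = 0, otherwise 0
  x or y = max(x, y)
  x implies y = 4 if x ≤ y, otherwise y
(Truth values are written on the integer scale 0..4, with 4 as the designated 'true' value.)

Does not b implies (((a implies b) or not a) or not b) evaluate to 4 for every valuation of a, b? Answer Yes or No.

Yes

At a = 1, b = 4, for instance:
not b = not 4 = 0
a implies b = 1 implies 4 = 4
not a = not 1 = 0
(a implies b) or not a = 4 or 0 = 4
((a implies b) or not a) or not b = 4 or 0 = 4
not b implies (((a implies b) or not a) or not b) = 0 implies 4 = 4
and checking the remaining 24 assignments likewise gives ≥ 4 in every case.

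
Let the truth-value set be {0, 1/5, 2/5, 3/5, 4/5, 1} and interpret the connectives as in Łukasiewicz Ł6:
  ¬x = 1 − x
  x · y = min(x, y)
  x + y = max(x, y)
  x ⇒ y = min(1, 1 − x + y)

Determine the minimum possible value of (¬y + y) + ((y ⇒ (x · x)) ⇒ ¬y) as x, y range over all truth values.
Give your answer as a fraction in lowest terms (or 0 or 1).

Take x = 2/5, y = 2/5:
¬y = ¬2/5 = 3/5
¬y + y = 3/5 + 2/5 = 3/5
x · x = 2/5 · 2/5 = 2/5
y ⇒ (x · x) = 2/5 ⇒ 2/5 = 1
¬y = ¬2/5 = 3/5
(y ⇒ (x · x)) ⇒ ¬y = 1 ⇒ 3/5 = 3/5
(¬y + y) + ((y ⇒ (x · x)) ⇒ ¬y) = 3/5 + 3/5 = 3/5
No assignment yields a value below 3/5, so this is the minimum.

3/5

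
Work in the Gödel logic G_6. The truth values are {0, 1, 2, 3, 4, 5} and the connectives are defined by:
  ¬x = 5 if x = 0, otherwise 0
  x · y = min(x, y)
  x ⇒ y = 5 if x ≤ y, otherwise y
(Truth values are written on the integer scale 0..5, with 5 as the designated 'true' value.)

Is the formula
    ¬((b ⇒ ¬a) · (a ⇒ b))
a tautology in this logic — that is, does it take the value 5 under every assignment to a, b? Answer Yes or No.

Counterexample: take a = 0, b = 0.
¬a = ¬0 = 5
b ⇒ ¬a = 0 ⇒ 5 = 5
a ⇒ b = 0 ⇒ 0 = 5
(b ⇒ ¬a) · (a ⇒ b) = 5 · 5 = 5
¬((b ⇒ ¬a) · (a ⇒ b)) = ¬5 = 0
This gives 0 ≠ 5.

No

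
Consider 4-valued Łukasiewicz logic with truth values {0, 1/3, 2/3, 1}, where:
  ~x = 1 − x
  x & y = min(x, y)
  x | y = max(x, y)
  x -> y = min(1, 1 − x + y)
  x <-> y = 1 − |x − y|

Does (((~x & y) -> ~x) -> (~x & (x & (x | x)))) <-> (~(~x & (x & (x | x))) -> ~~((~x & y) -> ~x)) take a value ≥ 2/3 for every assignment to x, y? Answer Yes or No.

Counterexample: take x = 0, y = 0.
~x = ~0 = 1
~x & y = 1 & 0 = 0
~x = ~0 = 1
(~x & y) -> ~x = 0 -> 1 = 1
~x = ~0 = 1
x | x = 0 | 0 = 0
x & (x | x) = 0 & 0 = 0
~x & (x & (x | x)) = 1 & 0 = 0
((~x & y) -> ~x) -> (~x & (x & (x | x))) = 1 -> 0 = 0
~x = ~0 = 1
x | x = 0 | 0 = 0
x & (x | x) = 0 & 0 = 0
~x & (x & (x | x)) = 1 & 0 = 0
~(~x & (x & (x | x))) = ~0 = 1
~x = ~0 = 1
~x & y = 1 & 0 = 0
~x = ~0 = 1
(~x & y) -> ~x = 0 -> 1 = 1
~((~x & y) -> ~x) = ~1 = 0
~~((~x & y) -> ~x) = ~0 = 1
~(~x & (x & (x | x))) -> ~~((~x & y) -> ~x) = 1 -> 1 = 1
(((~x & y) -> ~x) -> (~x & (x & (x | x)))) <-> (~(~x & (x & (x | x))) -> ~~((~x & y) -> ~x)) = 0 <-> 1 = 0
This gives 0, which is below 2/3.

No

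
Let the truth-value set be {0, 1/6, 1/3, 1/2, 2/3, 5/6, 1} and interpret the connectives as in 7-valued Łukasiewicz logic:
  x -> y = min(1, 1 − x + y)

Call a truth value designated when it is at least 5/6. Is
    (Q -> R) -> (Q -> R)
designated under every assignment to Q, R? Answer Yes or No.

At Q = 5/6, R = 2/3, for instance:
Q -> R = 5/6 -> 2/3 = 5/6
Q -> R = 5/6 -> 2/3 = 5/6
(Q -> R) -> (Q -> R) = 5/6 -> 5/6 = 1
and checking the remaining 48 assignments likewise gives ≥ 5/6 in every case.

Yes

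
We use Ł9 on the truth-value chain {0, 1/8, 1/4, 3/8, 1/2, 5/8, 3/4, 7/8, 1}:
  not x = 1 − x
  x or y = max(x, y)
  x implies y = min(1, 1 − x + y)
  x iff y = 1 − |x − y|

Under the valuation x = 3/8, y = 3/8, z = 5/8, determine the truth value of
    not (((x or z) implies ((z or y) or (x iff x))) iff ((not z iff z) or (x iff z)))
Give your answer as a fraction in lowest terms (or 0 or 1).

1/4

x or z = 3/8 or 5/8 = 5/8
z or y = 5/8 or 3/8 = 5/8
x iff x = 3/8 iff 3/8 = 1
(z or y) or (x iff x) = 5/8 or 1 = 1
(x or z) implies ((z or y) or (x iff x)) = 5/8 implies 1 = 1
not z = not 5/8 = 3/8
not z iff z = 3/8 iff 5/8 = 3/4
x iff z = 3/8 iff 5/8 = 3/4
(not z iff z) or (x iff z) = 3/4 or 3/4 = 3/4
((x or z) implies ((z or y) or (x iff x))) iff ((not z iff z) or (x iff z)) = 1 iff 3/4 = 3/4
not (((x or z) implies ((z or y) or (x iff x))) iff ((not z iff z) or (x iff z))) = not 3/4 = 1/4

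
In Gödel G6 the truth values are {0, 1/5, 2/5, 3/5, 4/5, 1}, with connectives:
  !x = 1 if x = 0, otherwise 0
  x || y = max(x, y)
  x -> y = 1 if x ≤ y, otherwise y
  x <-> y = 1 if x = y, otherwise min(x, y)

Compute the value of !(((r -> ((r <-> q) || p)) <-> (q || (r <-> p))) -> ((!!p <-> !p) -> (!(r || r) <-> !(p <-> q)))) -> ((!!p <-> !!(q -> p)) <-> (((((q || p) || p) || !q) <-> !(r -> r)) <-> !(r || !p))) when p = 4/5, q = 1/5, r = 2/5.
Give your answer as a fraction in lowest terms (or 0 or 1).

r <-> q = 2/5 <-> 1/5 = 1/5
(r <-> q) || p = 1/5 || 4/5 = 4/5
r -> ((r <-> q) || p) = 2/5 -> 4/5 = 1
r <-> p = 2/5 <-> 4/5 = 2/5
q || (r <-> p) = 1/5 || 2/5 = 2/5
(r -> ((r <-> q) || p)) <-> (q || (r <-> p)) = 1 <-> 2/5 = 2/5
!p = !4/5 = 0
!!p = !0 = 1
!p = !4/5 = 0
!!p <-> !p = 1 <-> 0 = 0
r || r = 2/5 || 2/5 = 2/5
!(r || r) = !2/5 = 0
p <-> q = 4/5 <-> 1/5 = 1/5
!(p <-> q) = !1/5 = 0
!(r || r) <-> !(p <-> q) = 0 <-> 0 = 1
(!!p <-> !p) -> (!(r || r) <-> !(p <-> q)) = 0 -> 1 = 1
((r -> ((r <-> q) || p)) <-> (q || (r <-> p))) -> ((!!p <-> !p) -> (!(r || r) <-> !(p <-> q))) = 2/5 -> 1 = 1
!(((r -> ((r <-> q) || p)) <-> (q || (r <-> p))) -> ((!!p <-> !p) -> (!(r || r) <-> !(p <-> q)))) = !1 = 0
!p = !4/5 = 0
!!p = !0 = 1
q -> p = 1/5 -> 4/5 = 1
!(q -> p) = !1 = 0
!!(q -> p) = !0 = 1
!!p <-> !!(q -> p) = 1 <-> 1 = 1
q || p = 1/5 || 4/5 = 4/5
(q || p) || p = 4/5 || 4/5 = 4/5
!q = !1/5 = 0
((q || p) || p) || !q = 4/5 || 0 = 4/5
r -> r = 2/5 -> 2/5 = 1
!(r -> r) = !1 = 0
(((q || p) || p) || !q) <-> !(r -> r) = 4/5 <-> 0 = 0
!p = !4/5 = 0
r || !p = 2/5 || 0 = 2/5
!(r || !p) = !2/5 = 0
((((q || p) || p) || !q) <-> !(r -> r)) <-> !(r || !p) = 0 <-> 0 = 1
(!!p <-> !!(q -> p)) <-> (((((q || p) || p) || !q) <-> !(r -> r)) <-> !(r || !p)) = 1 <-> 1 = 1
!(((r -> ((r <-> q) || p)) <-> (q || (r <-> p))) -> ((!!p <-> !p) -> (!(r || r) <-> !(p <-> q)))) -> ((!!p <-> !!(q -> p)) <-> (((((q || p) || p) || !q) <-> !(r -> r)) <-> !(r || !p))) = 0 -> 1 = 1

1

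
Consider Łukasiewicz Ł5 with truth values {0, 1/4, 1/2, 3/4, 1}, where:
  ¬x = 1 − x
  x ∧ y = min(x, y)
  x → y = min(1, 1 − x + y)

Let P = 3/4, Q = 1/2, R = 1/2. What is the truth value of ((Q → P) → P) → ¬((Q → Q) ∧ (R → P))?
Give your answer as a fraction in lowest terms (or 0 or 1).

Q → P = 1/2 → 3/4 = 1
(Q → P) → P = 1 → 3/4 = 3/4
Q → Q = 1/2 → 1/2 = 1
R → P = 1/2 → 3/4 = 1
(Q → Q) ∧ (R → P) = 1 ∧ 1 = 1
¬((Q → Q) ∧ (R → P)) = ¬1 = 0
((Q → P) → P) → ¬((Q → Q) ∧ (R → P)) = 3/4 → 0 = 1/4

1/4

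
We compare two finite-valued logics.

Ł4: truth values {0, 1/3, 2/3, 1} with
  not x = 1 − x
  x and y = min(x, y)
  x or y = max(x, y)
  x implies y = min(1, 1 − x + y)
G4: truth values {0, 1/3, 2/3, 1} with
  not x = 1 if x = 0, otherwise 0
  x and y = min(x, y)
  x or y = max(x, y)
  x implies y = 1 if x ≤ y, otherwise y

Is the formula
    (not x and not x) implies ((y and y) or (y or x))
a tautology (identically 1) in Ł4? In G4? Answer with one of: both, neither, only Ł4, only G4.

neither

In Ł4: at x = 0, y = 0 the value is 0 — not a tautology.
In G4: at x = 0, y = 0 the value is 0 — not a tautology.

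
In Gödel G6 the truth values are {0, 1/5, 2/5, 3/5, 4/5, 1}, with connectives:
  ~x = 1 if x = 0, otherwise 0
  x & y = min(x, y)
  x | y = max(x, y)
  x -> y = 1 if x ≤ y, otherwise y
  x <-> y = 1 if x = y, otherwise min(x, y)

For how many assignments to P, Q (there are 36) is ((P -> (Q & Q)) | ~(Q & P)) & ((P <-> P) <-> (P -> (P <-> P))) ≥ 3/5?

value 1: 26 assignments (counts)
value 4/5: 1 assignment (counts)
value 3/5: 2 assignments (counts)
value 2/5: 3 assignments
value 1/5: 4 assignments
So 29 of the 36 assignments meet the threshold.

29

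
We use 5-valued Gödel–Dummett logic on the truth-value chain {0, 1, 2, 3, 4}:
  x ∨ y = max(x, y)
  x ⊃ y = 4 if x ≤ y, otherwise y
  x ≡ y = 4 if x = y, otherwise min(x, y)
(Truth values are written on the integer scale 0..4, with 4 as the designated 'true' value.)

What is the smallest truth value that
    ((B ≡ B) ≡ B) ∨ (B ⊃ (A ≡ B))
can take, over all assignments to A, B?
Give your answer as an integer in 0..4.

Take A = 0, B = 1:
B ≡ B = 1 ≡ 1 = 4
(B ≡ B) ≡ B = 4 ≡ 1 = 1
A ≡ B = 0 ≡ 1 = 0
B ⊃ (A ≡ B) = 1 ⊃ 0 = 0
((B ≡ B) ≡ B) ∨ (B ⊃ (A ≡ B)) = 1 ∨ 0 = 1
No assignment yields a value below 1, so this is the minimum.

1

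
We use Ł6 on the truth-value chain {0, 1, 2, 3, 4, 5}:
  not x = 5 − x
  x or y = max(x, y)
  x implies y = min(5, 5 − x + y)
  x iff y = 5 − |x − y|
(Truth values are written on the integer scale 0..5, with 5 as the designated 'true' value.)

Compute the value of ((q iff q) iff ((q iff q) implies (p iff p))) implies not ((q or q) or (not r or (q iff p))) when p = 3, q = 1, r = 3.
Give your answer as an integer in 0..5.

q iff q = 1 iff 1 = 5
q iff q = 1 iff 1 = 5
p iff p = 3 iff 3 = 5
(q iff q) implies (p iff p) = 5 implies 5 = 5
(q iff q) iff ((q iff q) implies (p iff p)) = 5 iff 5 = 5
q or q = 1 or 1 = 1
not r = not 3 = 2
q iff p = 1 iff 3 = 3
not r or (q iff p) = 2 or 3 = 3
(q or q) or (not r or (q iff p)) = 1 or 3 = 3
not ((q or q) or (not r or (q iff p))) = not 3 = 2
((q iff q) iff ((q iff q) implies (p iff p))) implies not ((q or q) or (not r or (q iff p))) = 5 implies 2 = 2

2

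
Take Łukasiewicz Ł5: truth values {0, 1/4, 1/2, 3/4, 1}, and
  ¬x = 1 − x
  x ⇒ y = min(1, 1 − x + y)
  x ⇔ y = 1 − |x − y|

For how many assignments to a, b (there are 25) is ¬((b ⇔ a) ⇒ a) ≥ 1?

value 1: 1 assignment (counts)
value 3/4: 2 assignments
value 1/2: 4 assignments
value 1/4: 5 assignments
value 0: 13 assignments
So 1 of the 25 assignments meets the threshold.

1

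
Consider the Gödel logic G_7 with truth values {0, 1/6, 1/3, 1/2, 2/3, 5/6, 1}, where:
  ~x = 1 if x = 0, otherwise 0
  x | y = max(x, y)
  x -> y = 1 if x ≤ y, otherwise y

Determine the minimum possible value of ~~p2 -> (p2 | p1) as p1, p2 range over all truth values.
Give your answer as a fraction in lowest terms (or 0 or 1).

1/6

Take p1 = 0, p2 = 1/6:
~p2 = ~1/6 = 0
~~p2 = ~0 = 1
p2 | p1 = 1/6 | 0 = 1/6
~~p2 -> (p2 | p1) = 1 -> 1/6 = 1/6
No assignment yields a value below 1/6, so this is the minimum.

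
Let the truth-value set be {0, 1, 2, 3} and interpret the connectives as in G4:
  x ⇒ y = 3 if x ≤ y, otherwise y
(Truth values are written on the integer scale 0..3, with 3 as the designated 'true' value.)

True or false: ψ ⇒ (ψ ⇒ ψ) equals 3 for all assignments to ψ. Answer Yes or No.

ψ = 0 ↦ 3
ψ = 1 ↦ 3
ψ = 2 ↦ 3
ψ = 3 ↦ 3
Every assignment gives a value ≥ 3.

Yes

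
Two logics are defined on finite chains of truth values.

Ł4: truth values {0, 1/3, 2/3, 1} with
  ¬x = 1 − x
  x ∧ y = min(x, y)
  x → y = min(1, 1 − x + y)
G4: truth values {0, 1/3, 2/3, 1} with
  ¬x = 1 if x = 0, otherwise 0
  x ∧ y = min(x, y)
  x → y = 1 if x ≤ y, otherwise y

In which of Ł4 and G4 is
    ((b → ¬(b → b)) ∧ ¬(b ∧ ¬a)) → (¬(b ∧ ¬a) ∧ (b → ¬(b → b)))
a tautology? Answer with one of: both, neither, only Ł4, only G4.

In Ł4: every assignment gives 1 — tautology.
In G4: every assignment gives 1 — tautology.

both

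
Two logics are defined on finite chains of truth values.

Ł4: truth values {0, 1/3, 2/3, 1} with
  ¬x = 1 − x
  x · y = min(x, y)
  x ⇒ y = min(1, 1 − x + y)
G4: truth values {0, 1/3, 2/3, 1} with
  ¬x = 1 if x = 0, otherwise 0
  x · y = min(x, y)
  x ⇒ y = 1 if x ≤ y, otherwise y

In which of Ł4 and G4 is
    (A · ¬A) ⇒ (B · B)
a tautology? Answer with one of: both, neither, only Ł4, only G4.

only G4

In Ł4: at A = 1/3, B = 0 the value is 2/3 — not a tautology.
In G4: every assignment gives 1 — tautology.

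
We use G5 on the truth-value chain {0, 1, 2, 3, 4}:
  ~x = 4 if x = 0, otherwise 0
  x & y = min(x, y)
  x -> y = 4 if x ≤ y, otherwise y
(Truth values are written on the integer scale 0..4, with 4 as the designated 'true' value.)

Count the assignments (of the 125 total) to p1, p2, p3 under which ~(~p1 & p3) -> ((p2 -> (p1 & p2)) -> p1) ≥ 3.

value 4: 79 assignments (counts)
value 3: 20 assignments (counts)
value 2: 15 assignments
value 1: 10 assignments
value 0: 1 assignment
So 99 of the 125 assignments meet the threshold.

99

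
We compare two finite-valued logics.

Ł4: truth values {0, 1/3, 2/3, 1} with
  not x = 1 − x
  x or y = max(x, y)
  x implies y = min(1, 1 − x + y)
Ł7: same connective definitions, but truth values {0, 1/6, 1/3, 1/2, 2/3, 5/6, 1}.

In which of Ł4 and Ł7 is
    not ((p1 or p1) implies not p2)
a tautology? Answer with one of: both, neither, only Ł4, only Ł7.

In Ł4: at p1 = 0, p2 = 0 the value is 0 — not a tautology.
In Ł7: at p1 = 0, p2 = 0 the value is 0 — not a tautology.

neither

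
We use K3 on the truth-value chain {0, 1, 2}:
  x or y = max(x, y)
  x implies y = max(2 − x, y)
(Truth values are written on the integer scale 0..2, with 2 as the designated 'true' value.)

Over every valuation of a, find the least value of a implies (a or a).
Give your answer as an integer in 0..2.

Take a = 1:
a or a = 1 or 1 = 1
a implies (a or a) = 1 implies 1 = 1
No assignment yields a value below 1, so this is the minimum.

1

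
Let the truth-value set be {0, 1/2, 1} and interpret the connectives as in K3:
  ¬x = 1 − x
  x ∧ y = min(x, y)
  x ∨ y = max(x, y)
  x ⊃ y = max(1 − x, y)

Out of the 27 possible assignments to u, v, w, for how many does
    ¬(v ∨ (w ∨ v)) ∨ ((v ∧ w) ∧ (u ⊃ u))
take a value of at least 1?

value 1: 5 assignments (counts)
value 1/2: 16 assignments
value 0: 6 assignments
So 5 of the 27 assignments meet the threshold.

5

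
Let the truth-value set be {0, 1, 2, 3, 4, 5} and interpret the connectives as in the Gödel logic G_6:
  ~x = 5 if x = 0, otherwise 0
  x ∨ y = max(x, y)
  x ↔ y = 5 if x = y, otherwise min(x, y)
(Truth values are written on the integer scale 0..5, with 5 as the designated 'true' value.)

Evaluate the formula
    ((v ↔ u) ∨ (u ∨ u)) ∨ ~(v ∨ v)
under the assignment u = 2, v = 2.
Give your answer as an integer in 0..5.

v ↔ u = 2 ↔ 2 = 5
u ∨ u = 2 ∨ 2 = 2
(v ↔ u) ∨ (u ∨ u) = 5 ∨ 2 = 5
v ∨ v = 2 ∨ 2 = 2
~(v ∨ v) = ~2 = 0
((v ↔ u) ∨ (u ∨ u)) ∨ ~(v ∨ v) = 5 ∨ 0 = 5

5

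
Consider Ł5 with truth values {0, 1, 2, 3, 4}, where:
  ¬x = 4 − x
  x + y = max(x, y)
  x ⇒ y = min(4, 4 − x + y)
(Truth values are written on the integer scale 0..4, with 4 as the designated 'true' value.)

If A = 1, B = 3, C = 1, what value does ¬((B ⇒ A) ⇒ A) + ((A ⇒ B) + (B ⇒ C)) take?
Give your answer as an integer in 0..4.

4

B ⇒ A = 3 ⇒ 1 = 2
(B ⇒ A) ⇒ A = 2 ⇒ 1 = 3
¬((B ⇒ A) ⇒ A) = ¬3 = 1
A ⇒ B = 1 ⇒ 3 = 4
B ⇒ C = 3 ⇒ 1 = 2
(A ⇒ B) + (B ⇒ C) = 4 + 2 = 4
¬((B ⇒ A) ⇒ A) + ((A ⇒ B) + (B ⇒ C)) = 1 + 4 = 4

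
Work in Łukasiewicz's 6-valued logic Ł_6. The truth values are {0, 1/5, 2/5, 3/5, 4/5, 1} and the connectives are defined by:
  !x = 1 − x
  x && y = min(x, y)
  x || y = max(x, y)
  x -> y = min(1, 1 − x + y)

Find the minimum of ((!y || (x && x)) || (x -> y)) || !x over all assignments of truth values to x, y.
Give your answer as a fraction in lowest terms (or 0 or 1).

Take x = 2/5, y = 1/5:
!y = !1/5 = 4/5
x && x = 2/5 && 2/5 = 2/5
!y || (x && x) = 4/5 || 2/5 = 4/5
x -> y = 2/5 -> 1/5 = 4/5
(!y || (x && x)) || (x -> y) = 4/5 || 4/5 = 4/5
!x = !2/5 = 3/5
((!y || (x && x)) || (x -> y)) || !x = 4/5 || 3/5 = 4/5
No assignment yields a value below 4/5, so this is the minimum.

4/5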